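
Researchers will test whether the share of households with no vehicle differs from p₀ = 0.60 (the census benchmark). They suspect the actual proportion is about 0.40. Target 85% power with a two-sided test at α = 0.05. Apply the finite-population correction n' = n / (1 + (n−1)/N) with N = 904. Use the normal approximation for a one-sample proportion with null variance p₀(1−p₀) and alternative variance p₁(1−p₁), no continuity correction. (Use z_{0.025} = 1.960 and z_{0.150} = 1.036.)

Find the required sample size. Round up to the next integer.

n = 51

n = [z_{α/2}·√(p₀q₀) + z_β·√(p₁q₁)]² / (p₁ − p₀)²
  = [1.960·√(0.60·0.40) + 1.036·√(0.40·0.60)]² / (-0.20)²
  = [1.960·0.4899 + 1.036·0.4899]² / 0.0400
  = [1.4677]² / 0.0400
  = 53.86
Finite-population correction (N = 904): 53.86 / (1 + (53.86 − 1)/904) = 50.88.
Round up → n = 51.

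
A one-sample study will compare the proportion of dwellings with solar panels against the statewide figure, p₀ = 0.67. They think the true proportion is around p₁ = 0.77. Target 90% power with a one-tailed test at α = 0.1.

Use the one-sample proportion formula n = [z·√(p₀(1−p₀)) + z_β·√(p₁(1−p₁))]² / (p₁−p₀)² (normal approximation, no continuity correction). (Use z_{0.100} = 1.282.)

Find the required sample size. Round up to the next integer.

n = [z_α·√(p₀q₀) + z_β·√(p₁q₁)]² / (p₁ − p₀)²
  = [1.282·√(0.67·0.33) + 1.282·√(0.77·0.23)]² / (0.10)²
  = [1.282·0.4702 + 1.282·0.4208]² / 0.0100
  = [1.1423]² / 0.0100
  = 130.49
Round up → n = 131.

n = 131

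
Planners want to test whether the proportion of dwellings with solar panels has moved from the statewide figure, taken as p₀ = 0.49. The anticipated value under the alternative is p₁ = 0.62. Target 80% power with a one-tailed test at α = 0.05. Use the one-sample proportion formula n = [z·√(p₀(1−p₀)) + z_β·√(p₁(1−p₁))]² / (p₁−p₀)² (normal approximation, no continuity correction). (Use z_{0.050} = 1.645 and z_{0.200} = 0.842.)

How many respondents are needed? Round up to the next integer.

n = 90

n = [z_α·√(p₀q₀) + z_β·√(p₁q₁)]² / (p₁ − p₀)²
  = [1.645·√(0.49·0.51) + 0.842·√(0.62·0.38)]² / (0.13)²
  = [1.645·0.4999 + 0.842·0.4854]² / 0.0169
  = [1.2310]² / 0.0169
  = 89.67
Round up → n = 90.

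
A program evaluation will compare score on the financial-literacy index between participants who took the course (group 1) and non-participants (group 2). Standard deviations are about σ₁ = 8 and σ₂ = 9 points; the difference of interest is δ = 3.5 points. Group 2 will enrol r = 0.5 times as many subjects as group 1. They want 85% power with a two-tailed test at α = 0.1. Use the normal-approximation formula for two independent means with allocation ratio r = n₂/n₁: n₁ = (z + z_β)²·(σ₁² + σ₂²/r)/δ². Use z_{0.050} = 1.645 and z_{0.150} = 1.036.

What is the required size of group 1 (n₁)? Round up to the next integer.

n₁ = (z_{α/2} + z_β)² · (σ₁² + σ₂²/r) / δ²
   = (1.645 + 1.036)² · (8² + 9²/0.5) / 3.5²
   = 7.1878 · (64 + 162) / 12.25
   = 7.1878 · 226 / 12.25
   = 132.61
Round up → n₁ = 133; n₂ = r·n₁ = 0.5 × 133 = 67.

n₁ = 133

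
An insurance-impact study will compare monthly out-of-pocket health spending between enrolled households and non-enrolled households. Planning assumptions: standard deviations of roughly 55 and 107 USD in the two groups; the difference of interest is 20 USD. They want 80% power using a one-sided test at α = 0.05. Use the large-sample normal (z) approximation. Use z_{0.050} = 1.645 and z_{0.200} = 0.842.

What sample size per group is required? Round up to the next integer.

n = 224 per group

n = (z_α + z_β)² · (σ₁² + σ₂²) / δ²
  = (1.645 + 0.842)² · (55² + 107² = 14474) / 20²
  = 6.1852 · 14474 / 400
  = 223.81
Round up → n = 224 per group.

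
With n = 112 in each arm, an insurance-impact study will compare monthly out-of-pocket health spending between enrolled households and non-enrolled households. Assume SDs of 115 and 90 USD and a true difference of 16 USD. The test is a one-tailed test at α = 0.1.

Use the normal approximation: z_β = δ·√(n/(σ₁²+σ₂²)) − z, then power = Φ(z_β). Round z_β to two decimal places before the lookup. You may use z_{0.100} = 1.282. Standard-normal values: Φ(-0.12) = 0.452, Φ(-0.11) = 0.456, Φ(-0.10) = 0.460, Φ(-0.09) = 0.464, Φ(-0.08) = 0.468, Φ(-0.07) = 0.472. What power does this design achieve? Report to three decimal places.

Power ≈ 0.452

z_β = δ·√(n/(σ₁²+σ₂²)) − z_α
    = 16 · √(112/21325) − 1.282
    = 16 · 0.07247 − 1.282
    = 1.1595 − 1.282 = -0.1225 → -0.12
Power = Φ(-0.12) = 0.452.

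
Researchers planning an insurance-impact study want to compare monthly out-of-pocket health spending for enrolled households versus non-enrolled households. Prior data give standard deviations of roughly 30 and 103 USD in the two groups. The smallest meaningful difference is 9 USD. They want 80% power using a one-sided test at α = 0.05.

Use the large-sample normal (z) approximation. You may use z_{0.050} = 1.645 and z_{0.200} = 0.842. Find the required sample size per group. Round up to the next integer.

n = (z_α + z_β)² · (σ₁² + σ₂²) / δ²
  = (1.645 + 0.842)² · (30² + 103² = 11509) / 9²
  = 6.1852 · 11509 / 81
  = 878.83
Round up → n = 879 per group.

n = 879 per group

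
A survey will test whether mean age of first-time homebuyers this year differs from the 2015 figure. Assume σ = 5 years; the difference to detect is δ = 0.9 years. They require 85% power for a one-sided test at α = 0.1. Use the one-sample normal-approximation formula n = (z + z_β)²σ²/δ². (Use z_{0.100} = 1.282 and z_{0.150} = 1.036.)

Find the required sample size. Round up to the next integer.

n = 166

n = (z_α + z_β)² · σ² / δ²
  = (1.282 + 1.036)² · 5² / 0.9²
  = 5.3731 · 25 / 0.81
  = 165.84
Round up → n = 166.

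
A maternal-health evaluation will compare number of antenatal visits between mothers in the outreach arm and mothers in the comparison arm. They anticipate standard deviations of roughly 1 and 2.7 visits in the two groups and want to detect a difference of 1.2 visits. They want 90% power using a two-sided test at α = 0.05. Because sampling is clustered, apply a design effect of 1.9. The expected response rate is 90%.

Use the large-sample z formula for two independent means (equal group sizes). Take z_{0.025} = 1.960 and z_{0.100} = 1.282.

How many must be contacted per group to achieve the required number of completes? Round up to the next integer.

n = 128 per group

n = (z_{α/2} + z_β)² · (σ₁² + σ₂²) / δ²
  = (1.960 + 1.282)² · (1² + 2.7² = 8.29) / 1.2²
  = 10.5106 · 8.29 / 1.44
  = 60.51
Design effect: 1.9 × 60.51 = 114.97.
Adjust for 90% response: 114.97 / 0.90 = 127.74.
Round up → n = 128 per group.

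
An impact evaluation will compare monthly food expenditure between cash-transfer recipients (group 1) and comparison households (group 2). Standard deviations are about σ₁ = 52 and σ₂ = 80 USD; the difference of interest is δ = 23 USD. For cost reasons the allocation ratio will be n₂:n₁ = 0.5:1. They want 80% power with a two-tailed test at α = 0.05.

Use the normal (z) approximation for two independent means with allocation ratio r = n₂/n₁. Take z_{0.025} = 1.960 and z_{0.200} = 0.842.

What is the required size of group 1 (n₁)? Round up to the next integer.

n₁ = (z_{α/2} + z_β)² · (σ₁² + σ₂²/r) / δ²
   = (1.960 + 0.842)² · (52² + 80²/0.5) / 23²
   = 7.8512 · (2704 + 12800) / 529
   = 7.8512 · 15504 / 529
   = 230.10
Round up → n₁ = 231; n₂ = r·n₁ = 0.5 × 231 = 116.

n₁ = 231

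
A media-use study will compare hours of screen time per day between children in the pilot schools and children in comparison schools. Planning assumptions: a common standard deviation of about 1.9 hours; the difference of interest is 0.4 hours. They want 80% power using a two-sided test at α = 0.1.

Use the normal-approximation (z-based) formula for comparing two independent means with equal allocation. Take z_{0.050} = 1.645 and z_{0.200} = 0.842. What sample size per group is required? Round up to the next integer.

n = 280 per group

n = (z_{α/2} + z_β)² · (σ₁² + σ₂²) / δ²
  = (1.645 + 0.842)² · (2·1.9² = 7.22) / 0.4²
  = 6.1852 · 7.22 / 0.16
  = 279.11
Round up → n = 280 per group.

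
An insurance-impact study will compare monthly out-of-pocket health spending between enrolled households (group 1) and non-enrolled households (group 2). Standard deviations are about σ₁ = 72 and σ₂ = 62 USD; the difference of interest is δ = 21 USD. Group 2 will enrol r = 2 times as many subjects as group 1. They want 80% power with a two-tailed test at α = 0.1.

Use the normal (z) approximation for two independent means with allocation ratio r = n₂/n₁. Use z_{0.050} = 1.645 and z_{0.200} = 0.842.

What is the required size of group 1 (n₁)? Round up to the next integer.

n₁ = 100

n₁ = (z_{α/2} + z_β)² · (σ₁² + σ₂²/r) / δ²
   = (1.645 + 0.842)² · (72² + 62²/2) / 21²
   = 6.1852 · (5184 + 1922) / 441
   = 6.1852 · 7106 / 441
   = 99.66
Round up → n₁ = 100; n₂ = r·n₁ = 2 × 100 = 200.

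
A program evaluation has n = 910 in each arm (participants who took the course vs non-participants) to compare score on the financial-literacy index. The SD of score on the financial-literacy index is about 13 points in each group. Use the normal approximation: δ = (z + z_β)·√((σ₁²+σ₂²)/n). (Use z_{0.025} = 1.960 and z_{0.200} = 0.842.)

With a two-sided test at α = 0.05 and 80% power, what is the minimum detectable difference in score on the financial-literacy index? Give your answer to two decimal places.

δ = (z_{α/2} + z_β) · √((σ₁²+σ₂²)/n)
  = (1.960 + 0.842) · √(338/910)
  = 2.802 · √0.37143
  = 2.802 · 0.6094
  = 1.7077

Minimum detectable difference ≈ 1.71 points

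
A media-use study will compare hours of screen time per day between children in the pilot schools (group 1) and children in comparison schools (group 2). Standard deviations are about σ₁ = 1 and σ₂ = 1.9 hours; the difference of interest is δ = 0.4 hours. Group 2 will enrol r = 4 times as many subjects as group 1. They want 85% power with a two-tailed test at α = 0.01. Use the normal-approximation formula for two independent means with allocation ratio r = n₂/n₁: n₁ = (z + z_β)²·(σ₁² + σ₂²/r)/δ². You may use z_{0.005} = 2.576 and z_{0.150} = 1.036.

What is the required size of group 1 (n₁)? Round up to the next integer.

n₁ = (z_{α/2} + z_β)² · (σ₁² + σ₂²/r) / δ²
   = (2.576 + 1.036)² · (1² + 1.9²/4) / 0.4²
   = 13.0465 · (1 + 0.9025) / 0.16
   = 13.0465 · 1.9025 / 0.16
   = 155.13
Round up → n₁ = 156; n₂ = r·n₁ = 4 × 156 = 624.

n₁ = 156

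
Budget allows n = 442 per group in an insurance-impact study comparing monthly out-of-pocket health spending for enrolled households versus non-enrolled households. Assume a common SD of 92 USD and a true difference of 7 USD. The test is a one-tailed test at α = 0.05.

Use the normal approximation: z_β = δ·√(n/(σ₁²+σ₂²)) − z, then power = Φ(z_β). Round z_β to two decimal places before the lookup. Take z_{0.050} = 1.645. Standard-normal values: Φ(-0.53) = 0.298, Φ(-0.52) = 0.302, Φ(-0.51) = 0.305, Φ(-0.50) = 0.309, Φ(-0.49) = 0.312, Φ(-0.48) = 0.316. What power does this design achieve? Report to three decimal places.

Power ≈ 0.305

z_β = δ·√(n/(σ₁²+σ₂²)) − z_α
    = 7 · √(442/16928) − 1.645
    = 7 · 0.16159 − 1.645
    = 1.1311 − 1.645 = -0.5139 → -0.51
Power = Φ(-0.51) = 0.305.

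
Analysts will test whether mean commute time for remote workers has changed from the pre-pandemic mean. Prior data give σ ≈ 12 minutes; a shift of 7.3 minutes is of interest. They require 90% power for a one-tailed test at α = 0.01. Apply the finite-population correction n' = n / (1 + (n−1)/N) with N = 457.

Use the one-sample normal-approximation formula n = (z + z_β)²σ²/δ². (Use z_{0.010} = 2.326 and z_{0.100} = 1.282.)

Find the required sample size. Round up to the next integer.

n = 33

n = (z_α + z_β)² · σ² / δ²
  = (2.326 + 1.282)² · 12² / 7.3²
  = 13.0177 · 144 / 53.29
  = 35.18
Finite-population correction (N = 457): 35.18 / (1 + (35.18 − 1)/457) = 32.73.
Round up → n = 33.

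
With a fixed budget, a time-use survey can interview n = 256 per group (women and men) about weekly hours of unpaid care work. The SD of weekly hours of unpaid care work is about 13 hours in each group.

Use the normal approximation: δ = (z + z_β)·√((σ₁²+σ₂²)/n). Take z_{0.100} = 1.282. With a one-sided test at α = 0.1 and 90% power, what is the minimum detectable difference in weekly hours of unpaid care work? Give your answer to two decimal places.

Minimum detectable difference ≈ 2.95 hours

δ = (z_α + z_β) · √((σ₁²+σ₂²)/n)
  = (1.282 + 1.282) · √(338/256)
  = 2.564 · √1.3203
  = 2.564 · 1.1490
  = 2.9462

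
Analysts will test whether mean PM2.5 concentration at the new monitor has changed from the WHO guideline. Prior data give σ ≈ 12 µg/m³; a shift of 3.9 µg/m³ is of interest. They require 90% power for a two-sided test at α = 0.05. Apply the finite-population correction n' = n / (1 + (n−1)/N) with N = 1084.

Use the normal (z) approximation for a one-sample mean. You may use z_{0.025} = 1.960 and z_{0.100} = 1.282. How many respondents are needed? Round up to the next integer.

n = 92

n = (z_{α/2} + z_β)² · σ² / δ²
  = (1.960 + 1.282)² · 12² / 3.9²
  = 10.5106 · 144 / 15.21
  = 99.51
Finite-population correction (N = 1084): 99.51 / (1 + (99.51 − 1)/1084) = 91.22.
Round up → n = 92.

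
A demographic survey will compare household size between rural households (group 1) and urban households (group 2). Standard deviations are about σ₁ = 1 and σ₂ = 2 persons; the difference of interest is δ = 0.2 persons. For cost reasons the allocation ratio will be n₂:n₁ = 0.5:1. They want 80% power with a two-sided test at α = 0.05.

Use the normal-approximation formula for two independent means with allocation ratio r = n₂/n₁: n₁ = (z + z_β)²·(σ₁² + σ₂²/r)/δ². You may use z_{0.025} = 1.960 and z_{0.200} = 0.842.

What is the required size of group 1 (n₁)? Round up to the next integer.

n₁ = (z_{α/2} + z_β)² · (σ₁² + σ₂²/r) / δ²
   = (1.960 + 0.842)² · (1² + 2²/0.5) / 0.2²
   = 7.8512 · (1 + 8) / 0.04
   = 7.8512 · 9 / 0.04
   = 1766.52
Round up → n₁ = 1767; n₂ = r·n₁ = 0.5 × 1767 = 884.

n₁ = 1767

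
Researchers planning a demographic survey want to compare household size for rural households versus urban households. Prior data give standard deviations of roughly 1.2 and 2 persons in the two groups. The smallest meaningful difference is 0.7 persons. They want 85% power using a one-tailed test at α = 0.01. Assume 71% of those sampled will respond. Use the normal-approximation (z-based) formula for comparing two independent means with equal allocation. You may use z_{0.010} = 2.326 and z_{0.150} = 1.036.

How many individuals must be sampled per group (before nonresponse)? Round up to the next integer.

n = 177 per group

n = (z_α + z_β)² · (σ₁² + σ₂²) / δ²
  = (2.326 + 1.036)² · (1.2² + 2² = 5.44) / 0.7²
  = 11.3030 · 5.44 / 0.49
  = 125.49
Adjust for 71% response: 125.49 / 0.71 = 176.74.
Round up → n = 177 per group.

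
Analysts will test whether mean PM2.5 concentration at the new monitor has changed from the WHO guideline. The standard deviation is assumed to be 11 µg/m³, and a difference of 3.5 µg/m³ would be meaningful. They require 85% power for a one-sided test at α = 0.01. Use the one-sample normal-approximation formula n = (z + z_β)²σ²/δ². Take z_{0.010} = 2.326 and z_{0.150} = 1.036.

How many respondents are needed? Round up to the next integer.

n = (z_α + z_β)² · σ² / δ²
  = (2.326 + 1.036)² · 11² / 3.5²
  = 11.3030 · 121 / 12.25
  = 111.65
Round up → n = 112.

n = 112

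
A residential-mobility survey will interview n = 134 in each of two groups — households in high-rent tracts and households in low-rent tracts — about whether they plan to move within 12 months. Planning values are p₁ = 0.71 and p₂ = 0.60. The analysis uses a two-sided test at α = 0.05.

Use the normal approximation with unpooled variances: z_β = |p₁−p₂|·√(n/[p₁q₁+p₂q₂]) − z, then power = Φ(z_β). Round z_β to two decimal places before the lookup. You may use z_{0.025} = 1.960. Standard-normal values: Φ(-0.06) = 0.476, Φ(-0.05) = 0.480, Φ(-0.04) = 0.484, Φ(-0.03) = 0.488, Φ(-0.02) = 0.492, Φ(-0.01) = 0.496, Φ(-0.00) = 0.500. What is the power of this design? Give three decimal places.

Power ≈ 0.480

z_β = |p₁−p₂|·√(n/[p₁q₁+p₂q₂]) − z_{α/2}
    = 0.11 · √(134/0.4459) − 1.960
    = 0.11 · 17.3354 − 1.960
    = 1.9069 − 1.960 = -0.0531 → -0.05
Power = Φ(-0.05) = 0.480.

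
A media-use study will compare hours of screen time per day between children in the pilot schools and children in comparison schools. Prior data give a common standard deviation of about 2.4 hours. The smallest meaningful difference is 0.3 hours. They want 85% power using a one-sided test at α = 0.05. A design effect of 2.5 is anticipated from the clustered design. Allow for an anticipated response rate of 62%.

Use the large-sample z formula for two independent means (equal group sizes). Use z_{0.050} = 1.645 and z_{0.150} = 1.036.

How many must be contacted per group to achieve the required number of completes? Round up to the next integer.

n = (z_α + z_β)² · (σ₁² + σ₂²) / δ²
  = (1.645 + 1.036)² · (2·2.4² = 11.52) / 0.3²
  = 7.1878 · 11.52 / 0.09
  = 920.03
Design effect: 2.5 × 920.03 = 2300.08.
Adjust for 62% response: 2300.08 / 0.62 = 3709.81.
Round up → n = 3710 per group.

n = 3710 per group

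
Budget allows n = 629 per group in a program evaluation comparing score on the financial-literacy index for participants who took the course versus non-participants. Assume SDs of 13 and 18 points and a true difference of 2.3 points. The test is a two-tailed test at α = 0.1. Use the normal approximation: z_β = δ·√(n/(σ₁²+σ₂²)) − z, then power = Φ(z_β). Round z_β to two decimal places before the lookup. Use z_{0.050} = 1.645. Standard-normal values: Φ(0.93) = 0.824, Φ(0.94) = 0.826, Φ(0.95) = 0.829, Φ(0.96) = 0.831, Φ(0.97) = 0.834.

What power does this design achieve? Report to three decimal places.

z_β = δ·√(n/(σ₁²+σ₂²)) − z_{α/2}
    = 2.3 · √(629/493) − 1.645
    = 2.3 · 1.12954 − 1.645
    = 2.5979 − 1.645 = 0.9529 → 0.95
Power = Φ(0.95) = 0.829.

Power ≈ 0.829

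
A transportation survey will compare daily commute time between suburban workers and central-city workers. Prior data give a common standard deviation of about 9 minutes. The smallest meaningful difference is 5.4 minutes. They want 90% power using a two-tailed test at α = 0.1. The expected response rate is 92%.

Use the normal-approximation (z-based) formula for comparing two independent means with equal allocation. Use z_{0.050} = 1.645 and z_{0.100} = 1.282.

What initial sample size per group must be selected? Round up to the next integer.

n = (z_{α/2} + z_β)² · (σ₁² + σ₂²) / δ²
  = (1.645 + 1.282)² · (2·9² = 162) / 5.4²
  = 8.5673 · 162 / 29.16
  = 47.60
Adjust for 92% response: 47.60 / 0.92 = 51.74.
Round up → n = 52 per group.

n = 52 per group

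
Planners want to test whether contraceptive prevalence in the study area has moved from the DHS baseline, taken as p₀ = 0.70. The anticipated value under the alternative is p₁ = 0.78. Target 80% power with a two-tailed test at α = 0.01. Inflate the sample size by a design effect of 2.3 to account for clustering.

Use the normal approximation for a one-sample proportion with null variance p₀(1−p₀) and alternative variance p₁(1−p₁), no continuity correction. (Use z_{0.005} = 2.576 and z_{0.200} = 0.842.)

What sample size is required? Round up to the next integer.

n = [z_{α/2}·√(p₀q₀) + z_β·√(p₁q₁)]² / (p₁ − p₀)²
  = [2.576·√(0.70·0.30) + 0.842·√(0.78·0.22)]² / (0.08)²
  = [2.576·0.4583 + 0.842·0.4142]² / 0.0064
  = [1.5293]² / 0.0064
  = 365.42
Design effect: 2.3 × 365.42 = 840.45.
Round up → n = 841.

n = 841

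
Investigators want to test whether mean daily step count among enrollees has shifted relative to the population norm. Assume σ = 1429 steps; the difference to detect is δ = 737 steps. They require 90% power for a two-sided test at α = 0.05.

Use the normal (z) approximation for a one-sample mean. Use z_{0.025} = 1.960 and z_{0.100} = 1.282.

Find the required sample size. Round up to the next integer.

n = 40

n = (z_{α/2} + z_β)² · σ² / δ²
  = (1.960 + 1.282)² · 1429² / 737²
  = 10.5106 · 2042041 / 543169
  = 39.51
Round up → n = 40.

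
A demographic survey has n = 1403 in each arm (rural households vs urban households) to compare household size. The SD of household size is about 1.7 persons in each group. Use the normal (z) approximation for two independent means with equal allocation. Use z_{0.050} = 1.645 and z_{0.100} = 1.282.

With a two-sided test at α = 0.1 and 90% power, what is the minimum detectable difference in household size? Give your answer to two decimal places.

δ = (z_{α/2} + z_β) · √((σ₁²+σ₂²)/n)
  = (1.645 + 1.282) · √(5.78/1403)
  = 2.927 · √0.00412
  = 2.927 · 0.0642
  = 0.1879

Minimum detectable difference ≈ 0.19 persons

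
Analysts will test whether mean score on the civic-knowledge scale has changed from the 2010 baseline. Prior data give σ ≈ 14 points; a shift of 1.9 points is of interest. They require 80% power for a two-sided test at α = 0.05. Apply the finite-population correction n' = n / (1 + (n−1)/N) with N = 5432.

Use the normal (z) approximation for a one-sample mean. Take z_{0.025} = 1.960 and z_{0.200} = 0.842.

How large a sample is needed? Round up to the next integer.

n = (z_{α/2} + z_β)² · σ² / δ²
  = (1.960 + 0.842)² · 14² / 1.9²
  = 7.8512 · 196 / 3.61
  = 426.27
Finite-population correction (N = 5432): 426.27 / (1 + (426.27 − 1)/5432) = 395.32.
Round up → n = 396.

n = 396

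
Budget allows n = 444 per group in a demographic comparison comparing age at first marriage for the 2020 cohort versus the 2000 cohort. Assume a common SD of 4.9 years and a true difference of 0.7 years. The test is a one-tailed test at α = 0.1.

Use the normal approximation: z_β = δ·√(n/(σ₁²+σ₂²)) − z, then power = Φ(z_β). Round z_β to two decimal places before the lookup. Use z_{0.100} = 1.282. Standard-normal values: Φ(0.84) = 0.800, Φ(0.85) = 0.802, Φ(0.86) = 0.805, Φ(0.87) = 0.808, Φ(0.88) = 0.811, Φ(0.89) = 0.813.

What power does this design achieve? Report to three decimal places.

Power ≈ 0.802

z_β = δ·√(n/(σ₁²+σ₂²)) − z_α
    = 0.7 · √(444/48.02) − 1.282
    = 0.7 · 3.04075 − 1.282
    = 2.1285 − 1.282 = 0.8465 → 0.85
Power = Φ(0.85) = 0.802.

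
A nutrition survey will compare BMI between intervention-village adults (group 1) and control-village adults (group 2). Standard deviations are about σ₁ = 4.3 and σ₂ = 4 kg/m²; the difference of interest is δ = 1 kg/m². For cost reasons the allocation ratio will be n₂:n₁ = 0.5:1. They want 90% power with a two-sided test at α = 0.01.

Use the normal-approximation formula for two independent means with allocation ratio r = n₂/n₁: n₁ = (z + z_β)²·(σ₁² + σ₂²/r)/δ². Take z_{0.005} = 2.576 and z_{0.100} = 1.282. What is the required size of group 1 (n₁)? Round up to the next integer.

n₁ = 752

n₁ = (z_{α/2} + z_β)² · (σ₁² + σ₂²/r) / δ²
   = (2.576 + 1.282)² · (4.3² + 4²/0.5) / 1²
   = 14.8842 · (18.49 + 32) / 1
   = 14.8842 · 50.49 / 1
   = 751.50
Round up → n₁ = 752; n₂ = r·n₁ = 0.5 × 752 = 376.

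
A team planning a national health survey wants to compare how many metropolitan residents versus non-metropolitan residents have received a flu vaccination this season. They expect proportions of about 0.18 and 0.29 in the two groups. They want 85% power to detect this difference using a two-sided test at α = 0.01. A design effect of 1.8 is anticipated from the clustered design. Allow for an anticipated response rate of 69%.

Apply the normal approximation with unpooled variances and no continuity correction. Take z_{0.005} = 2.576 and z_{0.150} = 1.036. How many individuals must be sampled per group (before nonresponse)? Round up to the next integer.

n = 995 per group

n = (z_{α/2} + z_β)² · [p₁(1−p₁) + p₂(1−p₂)] / (p₁ − p₂)²
  = (2.576 + 1.036)² · (0.18·0.82 + 0.29·0.71) / (-0.11)²
  = (3.612)² · (0.1476 + 0.2059) / 0.0121
  = 13.0465 · 0.3535 / 0.0121
  = 381.15
Design effect: 1.8 × 381.15 = 686.08.
Adjust for 69% response: 686.08 / 0.69 = 994.31.
Round up → n = 995 per group.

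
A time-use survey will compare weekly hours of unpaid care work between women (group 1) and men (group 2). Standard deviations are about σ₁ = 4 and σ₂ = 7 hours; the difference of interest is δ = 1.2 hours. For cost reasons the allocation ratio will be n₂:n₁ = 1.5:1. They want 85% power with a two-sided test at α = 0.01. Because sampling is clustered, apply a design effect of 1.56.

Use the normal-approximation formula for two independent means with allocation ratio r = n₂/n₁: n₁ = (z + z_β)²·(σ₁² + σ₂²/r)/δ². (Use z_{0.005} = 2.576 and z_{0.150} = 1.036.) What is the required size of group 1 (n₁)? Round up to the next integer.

n₁ = (z_{α/2} + z_β)² · (σ₁² + σ₂²/r) / δ²
   = (2.576 + 1.036)² · (4² + 7²/1.5) / 1.2²
   = 13.0465 · (16 + 32.6667) / 1.44
   = 13.0465 · 48.6667 / 1.44
   = 440.92
Design effect: 1.56 × 440.92 = 687.84.
Round up → n₁ = 688; n₂ = r·n₁ = 1.5 × 688 = 1032.

n₁ = 688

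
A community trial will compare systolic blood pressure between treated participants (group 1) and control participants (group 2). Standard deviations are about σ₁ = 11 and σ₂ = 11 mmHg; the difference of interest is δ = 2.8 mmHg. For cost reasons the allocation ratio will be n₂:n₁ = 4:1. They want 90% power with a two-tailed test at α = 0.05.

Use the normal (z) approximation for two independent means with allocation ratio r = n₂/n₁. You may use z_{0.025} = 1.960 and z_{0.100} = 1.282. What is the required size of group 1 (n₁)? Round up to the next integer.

n₁ = (z_{α/2} + z_β)² · (σ₁² + σ₂²/r) / δ²
   = (1.960 + 1.282)² · (11² + 11²/4) / 2.8²
   = 10.5106 · (121 + 30.25) / 7.84
   = 10.5106 · 151.25 / 7.84
   = 202.77
Round up → n₁ = 203; n₂ = r·n₁ = 4 × 203 = 812.

n₁ = 203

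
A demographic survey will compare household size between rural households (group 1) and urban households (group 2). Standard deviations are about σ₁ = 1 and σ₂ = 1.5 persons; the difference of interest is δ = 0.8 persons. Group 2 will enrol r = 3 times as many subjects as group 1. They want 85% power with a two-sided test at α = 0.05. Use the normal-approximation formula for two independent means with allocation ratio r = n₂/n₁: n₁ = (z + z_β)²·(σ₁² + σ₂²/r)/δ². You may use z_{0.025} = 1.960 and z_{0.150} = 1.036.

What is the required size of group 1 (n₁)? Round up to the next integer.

n₁ = 25

n₁ = (z_{α/2} + z_β)² · (σ₁² + σ₂²/r) / δ²
   = (1.960 + 1.036)² · (1² + 1.5²/3) / 0.8²
   = 8.9760 · (1 + 0.75) / 0.64
   = 8.9760 · 1.75 / 0.64
   = 24.54
Round up → n₁ = 25; n₂ = r·n₁ = 3 × 25 = 75.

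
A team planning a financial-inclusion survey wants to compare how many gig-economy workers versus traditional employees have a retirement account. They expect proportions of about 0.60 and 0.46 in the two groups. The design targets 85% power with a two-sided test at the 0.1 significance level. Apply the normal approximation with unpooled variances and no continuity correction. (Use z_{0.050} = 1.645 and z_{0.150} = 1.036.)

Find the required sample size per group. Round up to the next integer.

n = 180 per group

n = (z_{α/2} + z_β)² · [p₁(1−p₁) + p₂(1−p₂)] / (p₁ − p₂)²
  = (1.645 + 1.036)² · (0.60·0.40 + 0.46·0.54) / (0.14)²
  = (2.681)² · (0.2400 + 0.2484) / 0.0196
  = 7.1878 · 0.4884 / 0.0196
  = 179.11
Round up → n = 180 per group.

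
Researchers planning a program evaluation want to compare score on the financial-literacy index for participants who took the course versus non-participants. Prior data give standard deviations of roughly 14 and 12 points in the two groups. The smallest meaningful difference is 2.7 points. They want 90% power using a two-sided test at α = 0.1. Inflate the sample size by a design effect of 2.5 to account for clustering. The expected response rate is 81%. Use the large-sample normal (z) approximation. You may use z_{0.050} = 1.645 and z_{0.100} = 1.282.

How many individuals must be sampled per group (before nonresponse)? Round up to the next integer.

n = (z_{α/2} + z_β)² · (σ₁² + σ₂²) / δ²
  = (1.645 + 1.282)² · (14² + 12² = 340) / 2.7²
  = 8.5673 · 340 / 7.29
  = 399.57
Design effect: 2.5 × 399.57 = 998.93.
Adjust for 81% response: 998.93 / 0.81 = 1233.25.
Round up → n = 1234 per group.

n = 1234 per group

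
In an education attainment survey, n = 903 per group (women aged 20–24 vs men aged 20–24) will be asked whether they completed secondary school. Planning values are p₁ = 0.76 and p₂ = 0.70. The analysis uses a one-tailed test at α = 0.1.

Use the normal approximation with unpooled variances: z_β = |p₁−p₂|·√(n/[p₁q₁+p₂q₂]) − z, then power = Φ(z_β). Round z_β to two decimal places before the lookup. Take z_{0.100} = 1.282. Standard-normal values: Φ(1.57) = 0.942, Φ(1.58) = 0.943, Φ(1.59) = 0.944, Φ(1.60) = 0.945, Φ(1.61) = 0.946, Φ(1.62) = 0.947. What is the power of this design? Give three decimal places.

z_β = |p₁−p₂|·√(n/[p₁q₁+p₂q₂]) − z_α
    = 0.06 · √(903/0.3924) − 1.282
    = 0.06 · 47.9711 − 1.282
    = 2.8783 − 1.282 = 1.5963 → 1.60
Power = Φ(1.60) = 0.945.

Power ≈ 0.945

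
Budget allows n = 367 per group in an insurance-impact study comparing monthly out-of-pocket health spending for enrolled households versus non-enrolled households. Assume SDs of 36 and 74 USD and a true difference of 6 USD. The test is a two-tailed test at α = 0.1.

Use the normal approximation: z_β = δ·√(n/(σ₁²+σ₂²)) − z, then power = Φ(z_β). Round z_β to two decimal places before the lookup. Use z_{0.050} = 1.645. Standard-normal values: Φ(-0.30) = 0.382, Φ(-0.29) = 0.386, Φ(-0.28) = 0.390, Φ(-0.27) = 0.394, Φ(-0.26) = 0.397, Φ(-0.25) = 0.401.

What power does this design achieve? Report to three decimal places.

Power ≈ 0.401

z_β = δ·√(n/(σ₁²+σ₂²)) − z_{α/2}
    = 6 · √(367/6772) − 1.645
    = 6 · 0.23280 − 1.645
    = 1.3968 − 1.645 = -0.2482 → -0.25
Power = Φ(-0.25) = 0.401.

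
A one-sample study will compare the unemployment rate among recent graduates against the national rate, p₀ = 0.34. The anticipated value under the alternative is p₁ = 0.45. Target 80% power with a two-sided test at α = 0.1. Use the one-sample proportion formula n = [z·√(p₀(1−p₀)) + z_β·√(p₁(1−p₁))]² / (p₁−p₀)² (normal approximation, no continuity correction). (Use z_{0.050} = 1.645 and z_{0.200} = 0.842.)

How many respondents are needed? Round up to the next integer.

n = 119

n = [z_{α/2}·√(p₀q₀) + z_β·√(p₁q₁)]² / (p₁ − p₀)²
  = [1.645·√(0.34·0.66) + 0.842·√(0.45·0.55)]² / (0.11)²
  = [1.645·0.4737 + 0.842·0.4975]² / 0.0121
  = [1.1981]² / 0.0121
  = 118.64
Round up → n = 119.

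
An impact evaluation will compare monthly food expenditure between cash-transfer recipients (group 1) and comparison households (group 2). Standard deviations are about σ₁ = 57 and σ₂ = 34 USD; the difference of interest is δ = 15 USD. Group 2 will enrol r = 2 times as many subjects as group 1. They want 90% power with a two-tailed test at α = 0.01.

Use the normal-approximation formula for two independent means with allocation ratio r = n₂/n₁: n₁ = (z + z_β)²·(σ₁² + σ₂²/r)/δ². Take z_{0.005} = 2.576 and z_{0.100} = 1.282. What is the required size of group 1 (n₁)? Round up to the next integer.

n₁ = (z_{α/2} + z_β)² · (σ₁² + σ₂²/r) / δ²
   = (2.576 + 1.282)² · (57² + 34²/2) / 15²
   = 14.8842 · (3249 + 578) / 225
   = 14.8842 · 3827 / 225
   = 253.16
Round up → n₁ = 254; n₂ = r·n₁ = 2 × 254 = 508.

n₁ = 254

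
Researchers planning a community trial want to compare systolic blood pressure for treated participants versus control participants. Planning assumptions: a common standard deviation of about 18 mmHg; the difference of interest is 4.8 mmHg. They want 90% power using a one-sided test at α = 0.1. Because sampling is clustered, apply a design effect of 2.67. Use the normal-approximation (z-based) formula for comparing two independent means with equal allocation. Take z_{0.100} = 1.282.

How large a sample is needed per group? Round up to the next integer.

n = 494 per group

n = (z_α + z_β)² · (σ₁² + σ₂²) / δ²
  = (1.282 + 1.282)² · (2·18² = 648) / 4.8²
  = 6.5741 · 648 / 23.04
  = 184.90
Design effect: 2.67 × 184.90 = 493.67.
Round up → n = 494 per group.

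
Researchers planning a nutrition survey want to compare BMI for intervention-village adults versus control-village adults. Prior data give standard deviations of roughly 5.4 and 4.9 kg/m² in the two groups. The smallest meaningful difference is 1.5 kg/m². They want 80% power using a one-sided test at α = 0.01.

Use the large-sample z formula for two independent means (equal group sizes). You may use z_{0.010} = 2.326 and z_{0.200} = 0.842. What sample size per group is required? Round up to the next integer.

n = (z_α + z_β)² · (σ₁² + σ₂²) / δ²
  = (2.326 + 0.842)² · (5.4² + 4.9² = 53.17) / 1.5²
  = 10.0362 · 53.17 / 2.25
  = 237.17
Round up → n = 238 per group.

n = 238 per group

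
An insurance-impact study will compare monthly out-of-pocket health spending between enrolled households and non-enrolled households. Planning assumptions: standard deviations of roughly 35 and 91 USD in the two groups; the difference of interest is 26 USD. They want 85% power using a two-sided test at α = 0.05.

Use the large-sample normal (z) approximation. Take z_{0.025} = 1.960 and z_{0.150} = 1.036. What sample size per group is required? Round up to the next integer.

n = 127 per group

n = (z_{α/2} + z_β)² · (σ₁² + σ₂²) / δ²
  = (1.960 + 1.036)² · (35² + 91² = 9506) / 26²
  = 8.9760 · 9506 / 676
  = 126.22
Round up → n = 127 per group.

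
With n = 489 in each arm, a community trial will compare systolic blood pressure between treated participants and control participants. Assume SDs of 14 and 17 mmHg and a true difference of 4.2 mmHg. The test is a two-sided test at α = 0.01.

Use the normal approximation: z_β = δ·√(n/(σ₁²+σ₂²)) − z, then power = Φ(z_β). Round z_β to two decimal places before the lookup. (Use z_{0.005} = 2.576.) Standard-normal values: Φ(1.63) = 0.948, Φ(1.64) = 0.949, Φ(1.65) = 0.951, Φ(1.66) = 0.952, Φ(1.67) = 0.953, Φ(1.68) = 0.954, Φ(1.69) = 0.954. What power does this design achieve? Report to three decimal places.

z_β = δ·√(n/(σ₁²+σ₂²)) − z_{α/2}
    = 4.2 · √(489/485) − 2.576
    = 4.2 · 1.00412 − 2.576
    = 4.2173 − 2.576 = 1.6413 → 1.64
Power = Φ(1.64) = 0.949.

Power ≈ 0.949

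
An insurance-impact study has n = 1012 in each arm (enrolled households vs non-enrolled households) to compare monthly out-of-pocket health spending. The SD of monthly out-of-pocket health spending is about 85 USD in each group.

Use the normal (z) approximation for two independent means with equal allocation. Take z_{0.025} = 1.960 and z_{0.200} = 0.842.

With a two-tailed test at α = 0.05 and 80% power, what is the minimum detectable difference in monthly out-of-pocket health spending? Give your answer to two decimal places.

δ = (z_{α/2} + z_β) · √((σ₁²+σ₂²)/n)
  = (1.960 + 0.842) · √(14450/1012)
  = 2.802 · √14.2787
  = 2.802 · 3.7787
  = 10.5879

Minimum detectable difference ≈ 10.59 USD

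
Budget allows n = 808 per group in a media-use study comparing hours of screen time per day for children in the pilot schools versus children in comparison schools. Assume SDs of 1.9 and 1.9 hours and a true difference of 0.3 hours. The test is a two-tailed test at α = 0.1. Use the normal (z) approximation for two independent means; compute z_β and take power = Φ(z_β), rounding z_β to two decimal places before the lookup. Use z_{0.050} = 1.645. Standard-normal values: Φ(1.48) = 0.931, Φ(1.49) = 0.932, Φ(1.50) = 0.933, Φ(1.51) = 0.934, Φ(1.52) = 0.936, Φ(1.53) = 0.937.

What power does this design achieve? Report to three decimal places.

Power ≈ 0.937

z_β = δ·√(n/(σ₁²+σ₂²)) − z_{α/2}
    = 0.3 · √(808/7.22) − 1.645
    = 0.3 · 10.57882 − 1.645
    = 3.1736 − 1.645 = 1.5286 → 1.53
Power = Φ(1.53) = 0.937.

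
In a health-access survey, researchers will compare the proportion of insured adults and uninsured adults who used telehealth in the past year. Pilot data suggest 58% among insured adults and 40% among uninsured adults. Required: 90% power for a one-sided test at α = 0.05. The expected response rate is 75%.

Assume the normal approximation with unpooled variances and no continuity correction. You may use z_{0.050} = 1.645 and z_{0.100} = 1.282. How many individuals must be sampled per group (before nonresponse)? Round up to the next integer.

n = (z_α + z_β)² · [p₁(1−p₁) + p₂(1−p₂)] / (p₁ − p₂)²
  = (1.645 + 1.282)² · (0.58·0.42 + 0.40·0.60) / (0.18)²
  = (2.927)² · (0.2436 + 0.2400) / 0.0324
  = 8.5673 · 0.4836 / 0.0324
  = 127.88
Adjust for 75% response: 127.88 / 0.75 = 170.50.
Round up → n = 171 per group.

n = 171 per group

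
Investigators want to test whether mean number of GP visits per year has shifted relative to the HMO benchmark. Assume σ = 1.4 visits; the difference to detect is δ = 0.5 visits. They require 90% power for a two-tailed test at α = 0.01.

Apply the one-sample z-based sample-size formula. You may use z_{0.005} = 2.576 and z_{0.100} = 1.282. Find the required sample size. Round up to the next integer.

n = (z_{α/2} + z_β)² · σ² / δ²
  = (2.576 + 1.282)² · 1.4² / 0.5²
  = 14.8842 · 1.96 / 0.25
  = 116.69
Round up → n = 117.

n = 117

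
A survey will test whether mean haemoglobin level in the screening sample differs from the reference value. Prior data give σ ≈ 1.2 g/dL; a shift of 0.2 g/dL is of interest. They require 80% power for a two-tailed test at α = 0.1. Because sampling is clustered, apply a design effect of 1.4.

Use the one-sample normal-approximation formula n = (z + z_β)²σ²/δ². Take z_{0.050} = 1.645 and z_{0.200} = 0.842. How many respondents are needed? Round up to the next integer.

n = (z_{α/2} + z_β)² · σ² / δ²
  = (1.645 + 0.842)² · 1.2² / 0.2²
  = 6.1852 · 1.44 / 0.04
  = 222.67
Design effect: 1.4 × 222.67 = 311.73.
Round up → n = 312.

n = 312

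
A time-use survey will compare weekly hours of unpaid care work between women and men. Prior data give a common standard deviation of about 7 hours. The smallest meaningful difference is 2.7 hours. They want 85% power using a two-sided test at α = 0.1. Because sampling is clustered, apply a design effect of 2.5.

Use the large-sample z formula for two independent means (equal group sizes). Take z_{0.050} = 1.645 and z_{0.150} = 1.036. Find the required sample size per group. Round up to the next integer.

n = (z_{α/2} + z_β)² · (σ₁² + σ₂²) / δ²
  = (1.645 + 1.036)² · (2·7² = 98) / 2.7²
  = 7.1878 · 98 / 7.29
  = 96.63
Design effect: 2.5 × 96.63 = 241.56.
Round up → n = 242 per group.

n = 242 per group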